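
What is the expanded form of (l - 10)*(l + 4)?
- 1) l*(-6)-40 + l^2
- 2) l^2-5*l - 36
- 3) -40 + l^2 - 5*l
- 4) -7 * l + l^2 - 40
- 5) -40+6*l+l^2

Expanding (l - 10)*(l + 4):
= l*(-6)-40 + l^2
1) l*(-6)-40 + l^2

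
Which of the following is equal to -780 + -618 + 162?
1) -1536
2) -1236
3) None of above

First: -780 + -618 = -1398
Then: -1398 + 162 = -1236
2) -1236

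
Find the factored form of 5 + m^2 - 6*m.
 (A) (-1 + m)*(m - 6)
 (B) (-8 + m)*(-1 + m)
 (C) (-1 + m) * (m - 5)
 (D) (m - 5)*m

We need to factor 5 + m^2 - 6*m.
The factored form is (-1 + m) * (m - 5).
C) (-1 + m) * (m - 5)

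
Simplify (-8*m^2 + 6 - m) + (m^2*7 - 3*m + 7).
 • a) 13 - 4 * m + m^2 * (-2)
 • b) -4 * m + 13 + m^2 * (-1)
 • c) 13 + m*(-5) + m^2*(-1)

Adding the polynomials and combining like terms:
(-8*m^2 + 6 - m) + (m^2*7 - 3*m + 7)
= -4 * m + 13 + m^2 * (-1)
b) -4 * m + 13 + m^2 * (-1)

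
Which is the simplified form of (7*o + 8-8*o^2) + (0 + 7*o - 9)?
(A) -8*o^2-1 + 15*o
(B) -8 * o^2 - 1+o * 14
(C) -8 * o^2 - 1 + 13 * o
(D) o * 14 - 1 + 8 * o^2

Adding the polynomials and combining like terms:
(7*o + 8 - 8*o^2) + (0 + 7*o - 9)
= -8 * o^2 - 1+o * 14
B) -8 * o^2 - 1+o * 14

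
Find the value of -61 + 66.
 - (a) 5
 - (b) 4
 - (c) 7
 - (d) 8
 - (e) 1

-61 + 66 = 5
a) 5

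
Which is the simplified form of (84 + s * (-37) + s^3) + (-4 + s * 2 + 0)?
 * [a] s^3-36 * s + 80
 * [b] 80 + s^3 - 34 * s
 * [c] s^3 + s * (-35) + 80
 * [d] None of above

Adding the polynomials and combining like terms:
(84 + s*(-37) + s^3) + (-4 + s*2 + 0)
= s^3 + s * (-35) + 80
c) s^3 + s * (-35) + 80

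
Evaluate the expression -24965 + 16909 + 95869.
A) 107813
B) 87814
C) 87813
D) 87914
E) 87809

First: -24965 + 16909 = -8056
Then: -8056 + 95869 = 87813
C) 87813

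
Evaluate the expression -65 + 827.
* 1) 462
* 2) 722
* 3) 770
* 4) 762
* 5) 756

-65 + 827 = 762
4) 762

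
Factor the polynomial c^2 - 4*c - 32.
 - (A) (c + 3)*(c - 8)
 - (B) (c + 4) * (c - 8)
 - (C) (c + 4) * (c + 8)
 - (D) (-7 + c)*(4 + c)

We need to factor c^2 - 4*c - 32.
The factored form is (c + 4) * (c - 8).
B) (c + 4) * (c - 8)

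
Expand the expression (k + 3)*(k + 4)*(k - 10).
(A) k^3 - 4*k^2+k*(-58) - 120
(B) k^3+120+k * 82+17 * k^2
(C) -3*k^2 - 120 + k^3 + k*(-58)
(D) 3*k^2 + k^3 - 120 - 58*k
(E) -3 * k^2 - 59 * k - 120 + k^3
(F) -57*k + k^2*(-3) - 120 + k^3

Expanding (k + 3)*(k + 4)*(k - 10):
= -3*k^2 - 120 + k^3 + k*(-58)
C) -3*k^2 - 120 + k^3 + k*(-58)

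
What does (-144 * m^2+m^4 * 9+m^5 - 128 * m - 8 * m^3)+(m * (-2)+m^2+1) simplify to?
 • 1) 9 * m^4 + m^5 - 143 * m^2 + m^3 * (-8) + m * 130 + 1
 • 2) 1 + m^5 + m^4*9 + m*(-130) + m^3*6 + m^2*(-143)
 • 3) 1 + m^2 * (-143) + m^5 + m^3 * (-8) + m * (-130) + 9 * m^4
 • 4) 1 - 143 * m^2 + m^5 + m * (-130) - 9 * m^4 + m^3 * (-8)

Adding the polynomials and combining like terms:
(-144*m^2 + m^4*9 + m^5 - 128*m - 8*m^3) + (m*(-2) + m^2 + 1)
= 1 + m^2 * (-143) + m^5 + m^3 * (-8) + m * (-130) + 9 * m^4
3) 1 + m^2 * (-143) + m^5 + m^3 * (-8) + m * (-130) + 9 * m^4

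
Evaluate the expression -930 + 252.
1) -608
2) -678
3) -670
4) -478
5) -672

-930 + 252 = -678
2) -678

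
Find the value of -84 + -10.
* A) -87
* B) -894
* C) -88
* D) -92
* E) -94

-84 + -10 = -94
E) -94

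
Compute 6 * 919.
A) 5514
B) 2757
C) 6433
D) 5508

6 * 919 = 5514
A) 5514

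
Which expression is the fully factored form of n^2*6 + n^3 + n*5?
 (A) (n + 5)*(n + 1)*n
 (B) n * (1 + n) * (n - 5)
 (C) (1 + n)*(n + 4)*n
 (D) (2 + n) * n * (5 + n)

We need to factor n^2*6 + n^3 + n*5.
The factored form is (n + 5)*(n + 1)*n.
A) (n + 5)*(n + 1)*n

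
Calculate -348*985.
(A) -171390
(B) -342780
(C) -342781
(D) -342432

-348 * 985 = -342780
B) -342780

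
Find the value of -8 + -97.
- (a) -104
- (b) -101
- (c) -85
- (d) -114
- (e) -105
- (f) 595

-8 + -97 = -105
e) -105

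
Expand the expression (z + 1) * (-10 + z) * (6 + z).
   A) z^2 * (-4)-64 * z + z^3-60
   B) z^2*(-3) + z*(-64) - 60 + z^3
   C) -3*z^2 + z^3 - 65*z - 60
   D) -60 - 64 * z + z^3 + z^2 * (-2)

Expanding (z + 1) * (-10 + z) * (6 + z):
= z^2*(-3) + z*(-64) - 60 + z^3
B) z^2*(-3) + z*(-64) - 60 + z^3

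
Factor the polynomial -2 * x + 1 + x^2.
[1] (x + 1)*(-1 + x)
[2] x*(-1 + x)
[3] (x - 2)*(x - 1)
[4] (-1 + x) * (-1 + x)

We need to factor -2 * x + 1 + x^2.
The factored form is (-1 + x) * (-1 + x).
4) (-1 + x) * (-1 + x)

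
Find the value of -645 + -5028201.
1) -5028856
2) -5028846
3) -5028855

-645 + -5028201 = -5028846
2) -5028846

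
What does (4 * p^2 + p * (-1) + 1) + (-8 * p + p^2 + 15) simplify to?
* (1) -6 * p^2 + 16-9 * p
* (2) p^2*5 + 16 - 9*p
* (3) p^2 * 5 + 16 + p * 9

Adding the polynomials and combining like terms:
(4*p^2 + p*(-1) + 1) + (-8*p + p^2 + 15)
= p^2*5 + 16 - 9*p
2) p^2*5 + 16 - 9*p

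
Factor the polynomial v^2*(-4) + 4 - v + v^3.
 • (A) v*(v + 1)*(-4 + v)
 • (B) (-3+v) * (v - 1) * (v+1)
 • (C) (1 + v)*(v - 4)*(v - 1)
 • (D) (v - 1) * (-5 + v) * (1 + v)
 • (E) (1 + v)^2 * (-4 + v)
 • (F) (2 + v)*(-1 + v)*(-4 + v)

We need to factor v^2*(-4) + 4 - v + v^3.
The factored form is (1 + v)*(v - 4)*(v - 1).
C) (1 + v)*(v - 4)*(v - 1)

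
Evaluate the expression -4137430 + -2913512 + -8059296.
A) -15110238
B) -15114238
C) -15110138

First: -4137430 + -2913512 = -7050942
Then: -7050942 + -8059296 = -15110238
A) -15110238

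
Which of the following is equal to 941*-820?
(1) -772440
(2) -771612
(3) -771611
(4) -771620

941 * -820 = -771620
4) -771620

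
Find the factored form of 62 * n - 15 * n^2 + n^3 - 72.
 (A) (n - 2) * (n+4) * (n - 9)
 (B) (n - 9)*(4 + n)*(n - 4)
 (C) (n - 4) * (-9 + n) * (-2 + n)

We need to factor 62 * n - 15 * n^2 + n^3 - 72.
The factored form is (n - 4) * (-9 + n) * (-2 + n).
C) (n - 4) * (-9 + n) * (-2 + n)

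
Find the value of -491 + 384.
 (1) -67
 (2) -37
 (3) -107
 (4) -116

-491 + 384 = -107
3) -107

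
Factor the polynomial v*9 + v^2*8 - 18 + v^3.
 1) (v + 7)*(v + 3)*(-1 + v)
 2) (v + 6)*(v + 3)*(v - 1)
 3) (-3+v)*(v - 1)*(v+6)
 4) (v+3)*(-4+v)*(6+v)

We need to factor v*9 + v^2*8 - 18 + v^3.
The factored form is (v + 6)*(v + 3)*(v - 1).
2) (v + 6)*(v + 3)*(v - 1)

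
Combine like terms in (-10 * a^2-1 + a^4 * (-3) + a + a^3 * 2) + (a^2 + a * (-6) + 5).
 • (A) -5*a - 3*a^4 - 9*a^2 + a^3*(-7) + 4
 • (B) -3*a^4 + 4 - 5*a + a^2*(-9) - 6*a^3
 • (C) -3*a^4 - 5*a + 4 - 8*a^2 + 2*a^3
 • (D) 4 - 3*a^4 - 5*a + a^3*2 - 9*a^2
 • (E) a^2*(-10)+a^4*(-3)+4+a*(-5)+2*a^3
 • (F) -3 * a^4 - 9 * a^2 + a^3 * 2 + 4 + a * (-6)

Adding the polynomials and combining like terms:
(-10*a^2 - 1 + a^4*(-3) + a + a^3*2) + (a^2 + a*(-6) + 5)
= 4 - 3*a^4 - 5*a + a^3*2 - 9*a^2
D) 4 - 3*a^4 - 5*a + a^3*2 - 9*a^2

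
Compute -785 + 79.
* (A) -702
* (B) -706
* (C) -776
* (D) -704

-785 + 79 = -706
B) -706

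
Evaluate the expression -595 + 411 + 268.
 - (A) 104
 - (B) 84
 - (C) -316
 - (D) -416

First: -595 + 411 = -184
Then: -184 + 268 = 84
B) 84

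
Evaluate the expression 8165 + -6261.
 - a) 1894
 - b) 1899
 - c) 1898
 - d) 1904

8165 + -6261 = 1904
d) 1904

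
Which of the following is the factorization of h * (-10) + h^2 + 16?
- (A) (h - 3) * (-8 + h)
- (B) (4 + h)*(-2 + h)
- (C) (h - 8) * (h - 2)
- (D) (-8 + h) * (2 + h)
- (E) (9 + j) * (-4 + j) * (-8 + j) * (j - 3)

We need to factor h * (-10) + h^2 + 16.
The factored form is (h - 8) * (h - 2).
C) (h - 8) * (h - 2)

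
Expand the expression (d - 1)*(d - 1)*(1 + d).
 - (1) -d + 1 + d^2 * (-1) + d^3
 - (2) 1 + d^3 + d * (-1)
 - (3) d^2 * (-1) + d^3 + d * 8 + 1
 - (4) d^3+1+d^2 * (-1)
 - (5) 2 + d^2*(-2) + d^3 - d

Expanding (d - 1)*(d - 1)*(1 + d):
= -d + 1 + d^2 * (-1) + d^3
1) -d + 1 + d^2 * (-1) + d^3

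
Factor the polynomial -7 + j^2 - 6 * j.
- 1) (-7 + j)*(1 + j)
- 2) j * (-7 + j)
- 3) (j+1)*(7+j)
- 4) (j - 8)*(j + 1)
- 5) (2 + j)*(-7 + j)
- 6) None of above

We need to factor -7 + j^2 - 6 * j.
The factored form is (-7 + j)*(1 + j).
1) (-7 + j)*(1 + j)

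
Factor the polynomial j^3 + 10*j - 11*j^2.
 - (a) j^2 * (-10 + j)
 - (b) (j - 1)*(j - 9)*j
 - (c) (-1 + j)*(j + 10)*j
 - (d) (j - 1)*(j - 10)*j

We need to factor j^3 + 10*j - 11*j^2.
The factored form is (j - 1)*(j - 10)*j.
d) (j - 1)*(j - 10)*j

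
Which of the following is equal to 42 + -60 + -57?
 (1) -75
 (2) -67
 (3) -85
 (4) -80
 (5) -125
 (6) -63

First: 42 + -60 = -18
Then: -18 + -57 = -75
1) -75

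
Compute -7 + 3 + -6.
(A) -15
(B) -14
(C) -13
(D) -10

First: -7 + 3 = -4
Then: -4 + -6 = -10
D) -10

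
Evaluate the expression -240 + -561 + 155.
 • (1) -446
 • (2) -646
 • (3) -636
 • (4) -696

First: -240 + -561 = -801
Then: -801 + 155 = -646
2) -646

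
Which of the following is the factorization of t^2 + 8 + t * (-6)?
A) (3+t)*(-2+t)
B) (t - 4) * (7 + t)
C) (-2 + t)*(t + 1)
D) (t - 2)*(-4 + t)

We need to factor t^2 + 8 + t * (-6).
The factored form is (t - 2)*(-4 + t).
D) (t - 2)*(-4 + t)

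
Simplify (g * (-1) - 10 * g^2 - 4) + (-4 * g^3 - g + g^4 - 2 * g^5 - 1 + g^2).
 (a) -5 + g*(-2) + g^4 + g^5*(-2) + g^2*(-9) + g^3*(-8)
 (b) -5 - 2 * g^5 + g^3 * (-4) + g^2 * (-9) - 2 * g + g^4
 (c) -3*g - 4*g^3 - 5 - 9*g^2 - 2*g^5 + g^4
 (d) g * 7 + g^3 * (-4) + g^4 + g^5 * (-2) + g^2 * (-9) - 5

Adding the polynomials and combining like terms:
(g*(-1) - 10*g^2 - 4) + (-4*g^3 - g + g^4 - 2*g^5 - 1 + g^2)
= -5 - 2 * g^5 + g^3 * (-4) + g^2 * (-9) - 2 * g + g^4
b) -5 - 2 * g^5 + g^3 * (-4) + g^2 * (-9) - 2 * g + g^4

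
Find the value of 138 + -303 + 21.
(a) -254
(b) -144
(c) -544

First: 138 + -303 = -165
Then: -165 + 21 = -144
b) -144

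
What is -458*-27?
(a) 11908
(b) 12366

-458 * -27 = 12366
b) 12366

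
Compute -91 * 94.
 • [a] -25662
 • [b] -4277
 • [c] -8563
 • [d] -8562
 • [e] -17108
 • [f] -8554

-91 * 94 = -8554
f) -8554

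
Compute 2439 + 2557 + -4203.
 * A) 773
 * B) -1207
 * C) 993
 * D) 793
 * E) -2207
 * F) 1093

First: 2439 + 2557 = 4996
Then: 4996 + -4203 = 793
D) 793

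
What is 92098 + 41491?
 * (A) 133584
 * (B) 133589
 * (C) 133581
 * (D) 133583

92098 + 41491 = 133589
B) 133589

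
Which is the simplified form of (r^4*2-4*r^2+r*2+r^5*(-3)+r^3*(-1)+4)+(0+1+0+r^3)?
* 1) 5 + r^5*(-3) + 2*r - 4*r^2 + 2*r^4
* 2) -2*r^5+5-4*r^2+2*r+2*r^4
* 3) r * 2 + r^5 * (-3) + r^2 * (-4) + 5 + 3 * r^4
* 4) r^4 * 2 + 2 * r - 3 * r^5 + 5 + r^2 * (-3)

Adding the polynomials and combining like terms:
(r^4*2 - 4*r^2 + r*2 + r^5*(-3) + r^3*(-1) + 4) + (0 + 1 + 0 + r^3)
= 5 + r^5*(-3) + 2*r - 4*r^2 + 2*r^4
1) 5 + r^5*(-3) + 2*r - 4*r^2 + 2*r^4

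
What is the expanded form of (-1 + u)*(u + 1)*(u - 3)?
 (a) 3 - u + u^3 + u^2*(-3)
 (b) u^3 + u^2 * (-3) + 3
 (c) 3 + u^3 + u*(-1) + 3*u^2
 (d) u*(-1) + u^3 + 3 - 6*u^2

Expanding (-1 + u)*(u + 1)*(u - 3):
= 3 - u + u^3 + u^2*(-3)
a) 3 - u + u^3 + u^2*(-3)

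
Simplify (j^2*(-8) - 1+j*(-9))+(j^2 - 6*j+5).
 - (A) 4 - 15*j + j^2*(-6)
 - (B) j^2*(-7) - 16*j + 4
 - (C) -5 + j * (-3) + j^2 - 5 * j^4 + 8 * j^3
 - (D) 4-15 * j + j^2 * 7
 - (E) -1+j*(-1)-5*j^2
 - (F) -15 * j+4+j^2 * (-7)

Adding the polynomials and combining like terms:
(j^2*(-8) - 1 + j*(-9)) + (j^2 - 6*j + 5)
= -15 * j+4+j^2 * (-7)
F) -15 * j+4+j^2 * (-7)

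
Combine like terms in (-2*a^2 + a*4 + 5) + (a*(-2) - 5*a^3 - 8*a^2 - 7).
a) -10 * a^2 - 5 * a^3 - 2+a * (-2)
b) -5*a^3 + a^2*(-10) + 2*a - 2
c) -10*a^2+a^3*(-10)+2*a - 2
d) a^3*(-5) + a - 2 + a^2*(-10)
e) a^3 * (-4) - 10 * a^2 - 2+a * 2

Adding the polynomials and combining like terms:
(-2*a^2 + a*4 + 5) + (a*(-2) - 5*a^3 - 8*a^2 - 7)
= -5*a^3 + a^2*(-10) + 2*a - 2
b) -5*a^3 + a^2*(-10) + 2*a - 2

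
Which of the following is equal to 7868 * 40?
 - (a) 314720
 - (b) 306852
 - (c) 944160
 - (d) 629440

7868 * 40 = 314720
a) 314720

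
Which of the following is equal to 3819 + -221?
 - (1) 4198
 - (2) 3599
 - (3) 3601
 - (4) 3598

3819 + -221 = 3598
4) 3598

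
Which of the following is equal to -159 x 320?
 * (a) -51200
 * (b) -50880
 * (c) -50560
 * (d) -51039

-159 * 320 = -50880
b) -50880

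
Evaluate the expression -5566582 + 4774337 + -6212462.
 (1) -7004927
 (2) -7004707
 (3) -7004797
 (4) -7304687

First: -5566582 + 4774337 = -792245
Then: -792245 + -6212462 = -7004707
2) -7004707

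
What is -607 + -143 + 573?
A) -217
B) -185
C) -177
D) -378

First: -607 + -143 = -750
Then: -750 + 573 = -177
C) -177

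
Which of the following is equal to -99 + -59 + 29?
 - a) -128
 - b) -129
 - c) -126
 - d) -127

First: -99 + -59 = -158
Then: -158 + 29 = -129
b) -129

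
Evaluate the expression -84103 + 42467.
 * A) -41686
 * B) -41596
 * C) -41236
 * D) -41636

-84103 + 42467 = -41636
D) -41636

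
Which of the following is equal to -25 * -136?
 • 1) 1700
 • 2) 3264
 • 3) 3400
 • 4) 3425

-25 * -136 = 3400
3) 3400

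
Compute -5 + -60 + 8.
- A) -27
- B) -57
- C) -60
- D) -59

First: -5 + -60 = -65
Then: -65 + 8 = -57
B) -57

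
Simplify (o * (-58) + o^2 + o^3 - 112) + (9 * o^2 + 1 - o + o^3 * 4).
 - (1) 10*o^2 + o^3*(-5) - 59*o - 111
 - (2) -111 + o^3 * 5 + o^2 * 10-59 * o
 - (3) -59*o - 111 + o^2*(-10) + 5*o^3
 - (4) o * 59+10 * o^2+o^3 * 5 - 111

Adding the polynomials and combining like terms:
(o*(-58) + o^2 + o^3 - 112) + (9*o^2 + 1 - o + o^3*4)
= -111 + o^3 * 5 + o^2 * 10-59 * o
2) -111 + o^3 * 5 + o^2 * 10-59 * o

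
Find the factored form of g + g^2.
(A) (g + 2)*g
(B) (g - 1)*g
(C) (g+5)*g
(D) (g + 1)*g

We need to factor g + g^2.
The factored form is (g + 1)*g.
D) (g + 1)*g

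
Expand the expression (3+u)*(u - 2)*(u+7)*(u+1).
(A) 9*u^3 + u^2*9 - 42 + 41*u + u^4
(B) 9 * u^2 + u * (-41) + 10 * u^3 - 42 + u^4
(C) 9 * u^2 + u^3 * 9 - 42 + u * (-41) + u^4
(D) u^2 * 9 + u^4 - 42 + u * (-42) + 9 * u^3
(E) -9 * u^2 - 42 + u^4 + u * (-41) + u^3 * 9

Expanding (3+u)*(u - 2)*(u+7)*(u+1):
= 9 * u^2 + u^3 * 9 - 42 + u * (-41) + u^4
C) 9 * u^2 + u^3 * 9 - 42 + u * (-41) + u^4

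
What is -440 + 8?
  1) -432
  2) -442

-440 + 8 = -432
1) -432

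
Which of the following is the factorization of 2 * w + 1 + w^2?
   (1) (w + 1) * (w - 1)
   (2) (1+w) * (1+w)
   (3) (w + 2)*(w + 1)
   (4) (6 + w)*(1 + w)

We need to factor 2 * w + 1 + w^2.
The factored form is (1+w) * (1+w).
2) (1+w) * (1+w)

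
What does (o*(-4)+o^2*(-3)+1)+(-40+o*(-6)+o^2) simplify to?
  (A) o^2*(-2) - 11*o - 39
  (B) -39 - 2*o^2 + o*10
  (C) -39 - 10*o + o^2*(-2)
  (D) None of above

Adding the polynomials and combining like terms:
(o*(-4) + o^2*(-3) + 1) + (-40 + o*(-6) + o^2)
= -39 - 10*o + o^2*(-2)
C) -39 - 10*o + o^2*(-2)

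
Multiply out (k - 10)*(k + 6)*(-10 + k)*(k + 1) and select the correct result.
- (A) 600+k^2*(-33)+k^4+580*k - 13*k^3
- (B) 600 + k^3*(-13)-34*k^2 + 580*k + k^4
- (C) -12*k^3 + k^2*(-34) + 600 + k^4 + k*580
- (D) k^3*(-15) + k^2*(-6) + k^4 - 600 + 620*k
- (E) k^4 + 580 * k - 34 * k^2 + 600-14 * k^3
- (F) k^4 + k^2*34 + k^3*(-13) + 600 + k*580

Expanding (k - 10)*(k + 6)*(-10 + k)*(k + 1):
= 600 + k^3*(-13)-34*k^2 + 580*k + k^4
B) 600 + k^3*(-13)-34*k^2 + 580*k + k^4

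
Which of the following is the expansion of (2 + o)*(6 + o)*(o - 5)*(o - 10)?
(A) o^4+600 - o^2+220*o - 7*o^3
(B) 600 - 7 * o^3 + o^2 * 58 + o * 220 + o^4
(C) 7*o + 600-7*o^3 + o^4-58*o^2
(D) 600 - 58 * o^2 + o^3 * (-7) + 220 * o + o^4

Expanding (2 + o)*(6 + o)*(o - 5)*(o - 10):
= 600 - 58 * o^2 + o^3 * (-7) + 220 * o + o^4
D) 600 - 58 * o^2 + o^3 * (-7) + 220 * o + o^4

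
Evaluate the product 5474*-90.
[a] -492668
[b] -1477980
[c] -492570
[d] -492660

5474 * -90 = -492660
d) -492660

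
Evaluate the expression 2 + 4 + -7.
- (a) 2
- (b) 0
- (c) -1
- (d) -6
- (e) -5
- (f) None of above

First: 2 + 4 = 6
Then: 6 + -7 = -1
c) -1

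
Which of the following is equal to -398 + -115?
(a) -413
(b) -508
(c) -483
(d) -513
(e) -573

-398 + -115 = -513
d) -513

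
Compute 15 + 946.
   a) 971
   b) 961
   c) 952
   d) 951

15 + 946 = 961
b) 961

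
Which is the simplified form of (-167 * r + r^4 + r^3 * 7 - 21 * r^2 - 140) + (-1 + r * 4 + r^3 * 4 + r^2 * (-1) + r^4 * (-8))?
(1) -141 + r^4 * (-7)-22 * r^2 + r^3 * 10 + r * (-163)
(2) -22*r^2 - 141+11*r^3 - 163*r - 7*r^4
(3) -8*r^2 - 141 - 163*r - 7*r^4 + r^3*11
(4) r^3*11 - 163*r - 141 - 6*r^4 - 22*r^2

Adding the polynomials and combining like terms:
(-167*r + r^4 + r^3*7 - 21*r^2 - 140) + (-1 + r*4 + r^3*4 + r^2*(-1) + r^4*(-8))
= -22*r^2 - 141+11*r^3 - 163*r - 7*r^4
2) -22*r^2 - 141+11*r^3 - 163*r - 7*r^4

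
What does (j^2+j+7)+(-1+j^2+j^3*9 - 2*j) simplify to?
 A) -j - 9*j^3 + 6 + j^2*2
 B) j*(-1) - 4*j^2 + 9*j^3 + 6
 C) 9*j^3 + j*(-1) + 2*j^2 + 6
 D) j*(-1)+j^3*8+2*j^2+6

Adding the polynomials and combining like terms:
(j^2 + j + 7) + (-1 + j^2 + j^3*9 - 2*j)
= 9*j^3 + j*(-1) + 2*j^2 + 6
C) 9*j^3 + j*(-1) + 2*j^2 + 6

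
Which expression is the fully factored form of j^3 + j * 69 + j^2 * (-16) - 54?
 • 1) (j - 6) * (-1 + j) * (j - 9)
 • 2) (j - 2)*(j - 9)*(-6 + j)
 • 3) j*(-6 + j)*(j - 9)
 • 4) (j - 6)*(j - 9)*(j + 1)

We need to factor j^3 + j * 69 + j^2 * (-16) - 54.
The factored form is (j - 6) * (-1 + j) * (j - 9).
1) (j - 6) * (-1 + j) * (j - 9)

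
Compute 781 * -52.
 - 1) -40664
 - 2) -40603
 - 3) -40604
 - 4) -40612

781 * -52 = -40612
4) -40612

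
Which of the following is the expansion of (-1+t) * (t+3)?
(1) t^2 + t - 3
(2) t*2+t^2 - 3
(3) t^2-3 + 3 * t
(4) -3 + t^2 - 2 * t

Expanding (-1+t) * (t+3):
= t*2+t^2 - 3
2) t*2+t^2 - 3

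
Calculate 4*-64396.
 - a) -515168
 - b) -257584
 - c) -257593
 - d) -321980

4 * -64396 = -257584
b) -257584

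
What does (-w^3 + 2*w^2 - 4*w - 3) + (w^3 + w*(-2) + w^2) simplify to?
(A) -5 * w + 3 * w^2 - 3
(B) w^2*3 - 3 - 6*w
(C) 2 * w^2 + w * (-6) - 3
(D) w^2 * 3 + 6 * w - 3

Adding the polynomials and combining like terms:
(-w^3 + 2*w^2 - 4*w - 3) + (w^3 + w*(-2) + w^2)
= w^2*3 - 3 - 6*w
B) w^2*3 - 3 - 6*w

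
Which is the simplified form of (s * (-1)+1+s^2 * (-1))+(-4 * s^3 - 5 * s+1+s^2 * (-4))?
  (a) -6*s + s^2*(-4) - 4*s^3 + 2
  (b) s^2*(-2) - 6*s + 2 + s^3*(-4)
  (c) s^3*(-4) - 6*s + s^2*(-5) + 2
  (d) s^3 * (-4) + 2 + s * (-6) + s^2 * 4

Adding the polynomials and combining like terms:
(s*(-1) + 1 + s^2*(-1)) + (-4*s^3 - 5*s + 1 + s^2*(-4))
= s^3*(-4) - 6*s + s^2*(-5) + 2
c) s^3*(-4) - 6*s + s^2*(-5) + 2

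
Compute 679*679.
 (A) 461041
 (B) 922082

679 * 679 = 461041
A) 461041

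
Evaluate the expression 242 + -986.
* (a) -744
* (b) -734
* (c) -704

242 + -986 = -744
a) -744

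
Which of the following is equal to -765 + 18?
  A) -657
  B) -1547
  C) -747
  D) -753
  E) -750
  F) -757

-765 + 18 = -747
C) -747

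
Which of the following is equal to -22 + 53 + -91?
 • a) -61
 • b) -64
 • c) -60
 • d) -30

First: -22 + 53 = 31
Then: 31 + -91 = -60
c) -60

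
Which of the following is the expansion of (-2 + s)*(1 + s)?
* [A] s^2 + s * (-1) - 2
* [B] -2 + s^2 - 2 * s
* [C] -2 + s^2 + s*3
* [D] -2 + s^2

Expanding (-2 + s)*(1 + s):
= s^2 + s * (-1) - 2
A) s^2 + s * (-1) - 2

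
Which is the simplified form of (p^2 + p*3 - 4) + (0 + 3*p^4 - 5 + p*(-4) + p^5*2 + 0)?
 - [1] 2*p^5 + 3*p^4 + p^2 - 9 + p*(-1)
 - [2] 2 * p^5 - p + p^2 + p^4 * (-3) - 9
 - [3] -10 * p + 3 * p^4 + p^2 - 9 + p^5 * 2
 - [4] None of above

Adding the polynomials and combining like terms:
(p^2 + p*3 - 4) + (0 + 3*p^4 - 5 + p*(-4) + p^5*2 + 0)
= 2*p^5 + 3*p^4 + p^2 - 9 + p*(-1)
1) 2*p^5 + 3*p^4 + p^2 - 9 + p*(-1)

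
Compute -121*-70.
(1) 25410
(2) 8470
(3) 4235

-121 * -70 = 8470
2) 8470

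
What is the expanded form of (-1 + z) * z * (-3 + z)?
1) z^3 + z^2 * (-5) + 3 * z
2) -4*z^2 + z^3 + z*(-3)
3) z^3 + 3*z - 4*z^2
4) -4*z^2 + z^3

Expanding (-1 + z) * z * (-3 + z):
= z^3 + 3*z - 4*z^2
3) z^3 + 3*z - 4*z^2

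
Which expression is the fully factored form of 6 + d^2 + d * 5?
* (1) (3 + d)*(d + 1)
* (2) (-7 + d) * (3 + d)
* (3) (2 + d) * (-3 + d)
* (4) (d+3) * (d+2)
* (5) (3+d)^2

We need to factor 6 + d^2 + d * 5.
The factored form is (d+3) * (d+2).
4) (d+3) * (d+2)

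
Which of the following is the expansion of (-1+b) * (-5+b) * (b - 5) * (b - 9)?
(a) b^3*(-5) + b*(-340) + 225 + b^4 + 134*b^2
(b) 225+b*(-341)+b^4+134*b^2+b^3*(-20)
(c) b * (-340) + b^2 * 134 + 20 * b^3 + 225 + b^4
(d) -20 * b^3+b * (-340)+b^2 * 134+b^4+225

Expanding (-1+b) * (-5+b) * (b - 5) * (b - 9):
= -20 * b^3+b * (-340)+b^2 * 134+b^4+225
d) -20 * b^3+b * (-340)+b^2 * 134+b^4+225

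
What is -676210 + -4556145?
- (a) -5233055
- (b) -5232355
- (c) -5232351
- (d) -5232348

-676210 + -4556145 = -5232355
b) -5232355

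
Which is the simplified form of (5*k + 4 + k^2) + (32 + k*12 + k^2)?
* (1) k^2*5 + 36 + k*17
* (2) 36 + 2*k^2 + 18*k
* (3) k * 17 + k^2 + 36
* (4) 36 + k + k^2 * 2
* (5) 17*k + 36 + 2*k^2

Adding the polynomials and combining like terms:
(5*k + 4 + k^2) + (32 + k*12 + k^2)
= 17*k + 36 + 2*k^2
5) 17*k + 36 + 2*k^2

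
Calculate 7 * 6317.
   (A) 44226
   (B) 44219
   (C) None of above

7 * 6317 = 44219
B) 44219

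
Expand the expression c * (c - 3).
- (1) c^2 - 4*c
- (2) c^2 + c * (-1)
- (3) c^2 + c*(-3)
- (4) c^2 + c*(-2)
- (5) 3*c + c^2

Expanding c * (c - 3):
= c^2 + c*(-3)
3) c^2 + c*(-3)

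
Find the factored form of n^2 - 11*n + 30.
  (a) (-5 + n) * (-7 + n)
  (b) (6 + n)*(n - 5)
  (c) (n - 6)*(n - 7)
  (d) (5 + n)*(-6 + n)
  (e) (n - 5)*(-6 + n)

We need to factor n^2 - 11*n + 30.
The factored form is (n - 5)*(-6 + n).
e) (n - 5)*(-6 + n)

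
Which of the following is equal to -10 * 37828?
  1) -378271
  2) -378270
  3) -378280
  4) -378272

-10 * 37828 = -378280
3) -378280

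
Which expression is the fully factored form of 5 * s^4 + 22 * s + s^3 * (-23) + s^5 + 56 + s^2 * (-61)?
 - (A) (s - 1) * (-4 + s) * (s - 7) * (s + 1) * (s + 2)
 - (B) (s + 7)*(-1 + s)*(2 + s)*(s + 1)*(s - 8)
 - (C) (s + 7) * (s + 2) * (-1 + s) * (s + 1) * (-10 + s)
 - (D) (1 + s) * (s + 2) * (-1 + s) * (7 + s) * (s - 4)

We need to factor 5 * s^4 + 22 * s + s^3 * (-23) + s^5 + 56 + s^2 * (-61).
The factored form is (1 + s) * (s + 2) * (-1 + s) * (7 + s) * (s - 4).
D) (1 + s) * (s + 2) * (-1 + s) * (7 + s) * (s - 4)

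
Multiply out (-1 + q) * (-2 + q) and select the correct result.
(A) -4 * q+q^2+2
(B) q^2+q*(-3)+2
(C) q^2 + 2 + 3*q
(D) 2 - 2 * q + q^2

Expanding (-1 + q) * (-2 + q):
= q^2+q*(-3)+2
B) q^2+q*(-3)+2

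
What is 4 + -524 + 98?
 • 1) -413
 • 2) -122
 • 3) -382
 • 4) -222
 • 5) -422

First: 4 + -524 = -520
Then: -520 + 98 = -422
5) -422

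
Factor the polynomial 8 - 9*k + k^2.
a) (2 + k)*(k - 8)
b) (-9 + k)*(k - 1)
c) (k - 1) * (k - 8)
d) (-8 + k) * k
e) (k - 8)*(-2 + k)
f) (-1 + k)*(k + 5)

We need to factor 8 - 9*k + k^2.
The factored form is (k - 1) * (k - 8).
c) (k - 1) * (k - 8)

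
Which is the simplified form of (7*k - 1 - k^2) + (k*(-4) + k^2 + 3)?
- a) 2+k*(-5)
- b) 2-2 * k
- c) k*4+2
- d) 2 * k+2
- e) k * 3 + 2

Adding the polynomials and combining like terms:
(7*k - 1 - k^2) + (k*(-4) + k^2 + 3)
= k * 3 + 2
e) k * 3 + 2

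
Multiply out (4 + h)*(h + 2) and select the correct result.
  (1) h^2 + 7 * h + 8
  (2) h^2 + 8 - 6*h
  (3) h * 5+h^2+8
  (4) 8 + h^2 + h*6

Expanding (4 + h)*(h + 2):
= 8 + h^2 + h*6
4) 8 + h^2 + h*6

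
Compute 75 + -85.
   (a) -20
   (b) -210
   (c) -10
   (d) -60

75 + -85 = -10
c) -10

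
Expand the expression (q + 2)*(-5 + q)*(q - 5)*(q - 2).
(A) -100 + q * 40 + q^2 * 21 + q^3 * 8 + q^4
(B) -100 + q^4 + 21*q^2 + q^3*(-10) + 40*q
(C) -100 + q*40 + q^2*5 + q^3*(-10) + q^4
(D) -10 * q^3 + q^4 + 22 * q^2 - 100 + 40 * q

Expanding (q + 2)*(-5 + q)*(q - 5)*(q - 2):
= -100 + q^4 + 21*q^2 + q^3*(-10) + 40*q
B) -100 + q^4 + 21*q^2 + q^3*(-10) + 40*q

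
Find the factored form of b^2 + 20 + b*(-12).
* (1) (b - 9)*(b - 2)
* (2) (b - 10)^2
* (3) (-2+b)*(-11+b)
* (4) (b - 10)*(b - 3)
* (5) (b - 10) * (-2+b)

We need to factor b^2 + 20 + b*(-12).
The factored form is (b - 10) * (-2+b).
5) (b - 10) * (-2+b)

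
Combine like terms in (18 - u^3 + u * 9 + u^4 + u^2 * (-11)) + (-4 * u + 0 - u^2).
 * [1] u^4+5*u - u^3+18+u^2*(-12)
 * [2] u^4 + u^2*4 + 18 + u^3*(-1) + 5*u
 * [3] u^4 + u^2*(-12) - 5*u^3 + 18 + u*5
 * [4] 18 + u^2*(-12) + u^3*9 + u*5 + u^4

Adding the polynomials and combining like terms:
(18 - u^3 + u*9 + u^4 + u^2*(-11)) + (-4*u + 0 - u^2)
= u^4+5*u - u^3+18+u^2*(-12)
1) u^4+5*u - u^3+18+u^2*(-12)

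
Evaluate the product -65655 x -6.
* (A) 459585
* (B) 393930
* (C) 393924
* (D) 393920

-65655 * -6 = 393930
B) 393930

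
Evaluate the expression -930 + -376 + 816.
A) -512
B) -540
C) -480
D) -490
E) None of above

First: -930 + -376 = -1306
Then: -1306 + 816 = -490
D) -490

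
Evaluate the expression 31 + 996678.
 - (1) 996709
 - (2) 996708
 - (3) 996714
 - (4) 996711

31 + 996678 = 996709
1) 996709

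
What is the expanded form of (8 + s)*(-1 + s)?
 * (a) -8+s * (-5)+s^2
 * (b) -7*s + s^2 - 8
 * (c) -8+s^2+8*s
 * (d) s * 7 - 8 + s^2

Expanding (8 + s)*(-1 + s):
= s * 7 - 8 + s^2
d) s * 7 - 8 + s^2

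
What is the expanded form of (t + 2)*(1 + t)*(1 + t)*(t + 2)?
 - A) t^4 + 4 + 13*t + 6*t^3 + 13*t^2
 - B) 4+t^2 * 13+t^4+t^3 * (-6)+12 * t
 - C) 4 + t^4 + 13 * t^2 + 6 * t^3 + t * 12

Expanding (t + 2)*(1 + t)*(1 + t)*(t + 2):
= 4 + t^4 + 13 * t^2 + 6 * t^3 + t * 12
C) 4 + t^4 + 13 * t^2 + 6 * t^3 + t * 12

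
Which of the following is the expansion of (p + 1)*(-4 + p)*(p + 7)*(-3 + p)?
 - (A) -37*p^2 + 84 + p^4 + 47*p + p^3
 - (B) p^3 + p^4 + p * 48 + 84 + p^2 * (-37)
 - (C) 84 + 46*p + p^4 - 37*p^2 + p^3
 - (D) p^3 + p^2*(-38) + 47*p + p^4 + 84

Expanding (p + 1)*(-4 + p)*(p + 7)*(-3 + p):
= -37*p^2 + 84 + p^4 + 47*p + p^3
A) -37*p^2 + 84 + p^4 + 47*p + p^3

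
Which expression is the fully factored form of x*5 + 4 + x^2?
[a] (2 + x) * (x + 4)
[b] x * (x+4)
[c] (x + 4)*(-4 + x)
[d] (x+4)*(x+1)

We need to factor x*5 + 4 + x^2.
The factored form is (x+4)*(x+1).
d) (x+4)*(x+1)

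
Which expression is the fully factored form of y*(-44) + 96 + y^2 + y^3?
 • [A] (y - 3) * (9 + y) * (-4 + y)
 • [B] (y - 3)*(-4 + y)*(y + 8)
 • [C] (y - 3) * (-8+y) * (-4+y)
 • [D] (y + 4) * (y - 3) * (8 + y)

We need to factor y*(-44) + 96 + y^2 + y^3.
The factored form is (y - 3)*(-4 + y)*(y + 8).
B) (y - 3)*(-4 + y)*(y + 8)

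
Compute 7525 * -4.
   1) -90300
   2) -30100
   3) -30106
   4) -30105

7525 * -4 = -30100
2) -30100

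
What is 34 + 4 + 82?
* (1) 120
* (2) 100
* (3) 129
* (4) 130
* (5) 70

First: 34 + 4 = 38
Then: 38 + 82 = 120
1) 120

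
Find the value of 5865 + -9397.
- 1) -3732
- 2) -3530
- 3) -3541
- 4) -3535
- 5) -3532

5865 + -9397 = -3532
5) -3532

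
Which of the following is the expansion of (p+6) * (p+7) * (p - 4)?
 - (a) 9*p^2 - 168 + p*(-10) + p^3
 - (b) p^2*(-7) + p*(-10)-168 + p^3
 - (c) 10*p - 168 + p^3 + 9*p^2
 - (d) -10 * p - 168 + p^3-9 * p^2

Expanding (p+6) * (p+7) * (p - 4):
= 9*p^2 - 168 + p*(-10) + p^3
a) 9*p^2 - 168 + p*(-10) + p^3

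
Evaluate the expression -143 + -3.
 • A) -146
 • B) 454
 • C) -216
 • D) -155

-143 + -3 = -146
A) -146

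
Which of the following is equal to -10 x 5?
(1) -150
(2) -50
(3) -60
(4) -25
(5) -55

-10 * 5 = -50
2) -50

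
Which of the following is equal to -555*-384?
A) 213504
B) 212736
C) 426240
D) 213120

-555 * -384 = 213120
D) 213120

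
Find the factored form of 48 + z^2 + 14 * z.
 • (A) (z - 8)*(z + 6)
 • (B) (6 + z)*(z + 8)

We need to factor 48 + z^2 + 14 * z.
The factored form is (6 + z)*(z + 8).
B) (6 + z)*(z + 8)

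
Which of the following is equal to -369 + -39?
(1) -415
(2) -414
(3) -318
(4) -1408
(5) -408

-369 + -39 = -408
5) -408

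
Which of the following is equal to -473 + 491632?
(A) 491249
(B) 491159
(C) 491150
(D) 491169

-473 + 491632 = 491159
B) 491159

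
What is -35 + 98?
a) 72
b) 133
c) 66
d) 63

-35 + 98 = 63
d) 63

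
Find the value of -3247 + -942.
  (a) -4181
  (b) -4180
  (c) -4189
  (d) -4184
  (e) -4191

-3247 + -942 = -4189
c) -4189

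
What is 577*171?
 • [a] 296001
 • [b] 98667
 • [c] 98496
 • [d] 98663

577 * 171 = 98667
b) 98667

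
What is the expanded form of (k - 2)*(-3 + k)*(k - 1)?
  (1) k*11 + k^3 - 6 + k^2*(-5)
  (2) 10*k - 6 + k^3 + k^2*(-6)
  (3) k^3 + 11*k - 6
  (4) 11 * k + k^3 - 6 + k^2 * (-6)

Expanding (k - 2)*(-3 + k)*(k - 1):
= 11 * k + k^3 - 6 + k^2 * (-6)
4) 11 * k + k^3 - 6 + k^2 * (-6)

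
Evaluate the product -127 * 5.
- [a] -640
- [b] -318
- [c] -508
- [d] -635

-127 * 5 = -635
d) -635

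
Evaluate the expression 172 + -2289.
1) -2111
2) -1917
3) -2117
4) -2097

172 + -2289 = -2117
3) -2117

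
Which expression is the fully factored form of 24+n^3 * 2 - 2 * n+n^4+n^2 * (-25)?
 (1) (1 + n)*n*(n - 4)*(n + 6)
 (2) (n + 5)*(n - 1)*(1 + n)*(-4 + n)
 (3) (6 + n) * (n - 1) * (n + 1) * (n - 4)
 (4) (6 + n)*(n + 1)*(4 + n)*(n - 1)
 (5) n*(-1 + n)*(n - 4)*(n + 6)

We need to factor 24+n^3 * 2 - 2 * n+n^4+n^2 * (-25).
The factored form is (6 + n) * (n - 1) * (n + 1) * (n - 4).
3) (6 + n) * (n - 1) * (n + 1) * (n - 4)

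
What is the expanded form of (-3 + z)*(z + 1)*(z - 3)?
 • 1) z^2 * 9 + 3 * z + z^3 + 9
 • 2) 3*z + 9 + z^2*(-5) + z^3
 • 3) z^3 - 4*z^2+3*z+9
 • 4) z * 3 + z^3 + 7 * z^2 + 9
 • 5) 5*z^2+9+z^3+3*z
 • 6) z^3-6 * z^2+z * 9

Expanding (-3 + z)*(z + 1)*(z - 3):
= 3*z + 9 + z^2*(-5) + z^3
2) 3*z + 9 + z^2*(-5) + z^3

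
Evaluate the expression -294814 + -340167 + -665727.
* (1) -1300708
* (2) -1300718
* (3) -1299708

First: -294814 + -340167 = -634981
Then: -634981 + -665727 = -1300708
1) -1300708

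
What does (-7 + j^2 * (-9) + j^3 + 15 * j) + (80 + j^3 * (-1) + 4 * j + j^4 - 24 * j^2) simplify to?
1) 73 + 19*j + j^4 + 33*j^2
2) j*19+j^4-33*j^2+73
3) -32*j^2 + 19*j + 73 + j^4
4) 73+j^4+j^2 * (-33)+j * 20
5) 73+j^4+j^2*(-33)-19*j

Adding the polynomials and combining like terms:
(-7 + j^2*(-9) + j^3 + 15*j) + (80 + j^3*(-1) + 4*j + j^4 - 24*j^2)
= j*19+j^4-33*j^2+73
2) j*19+j^4-33*j^2+73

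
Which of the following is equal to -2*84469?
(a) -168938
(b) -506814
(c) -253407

-2 * 84469 = -168938
a) -168938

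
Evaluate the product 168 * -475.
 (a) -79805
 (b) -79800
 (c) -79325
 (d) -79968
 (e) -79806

168 * -475 = -79800
b) -79800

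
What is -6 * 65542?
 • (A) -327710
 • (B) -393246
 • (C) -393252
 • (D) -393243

-6 * 65542 = -393252
C) -393252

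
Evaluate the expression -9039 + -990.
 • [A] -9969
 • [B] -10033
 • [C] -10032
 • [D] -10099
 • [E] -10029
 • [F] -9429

-9039 + -990 = -10029
E) -10029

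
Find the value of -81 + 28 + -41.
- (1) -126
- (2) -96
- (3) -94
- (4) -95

First: -81 + 28 = -53
Then: -53 + -41 = -94
3) -94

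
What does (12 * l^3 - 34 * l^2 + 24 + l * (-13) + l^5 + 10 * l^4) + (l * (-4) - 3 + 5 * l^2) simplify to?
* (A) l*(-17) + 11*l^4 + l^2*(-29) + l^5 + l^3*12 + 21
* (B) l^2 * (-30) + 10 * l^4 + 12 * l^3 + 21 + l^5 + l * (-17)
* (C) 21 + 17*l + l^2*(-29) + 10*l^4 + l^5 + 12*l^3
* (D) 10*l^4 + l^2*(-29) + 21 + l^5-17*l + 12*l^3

Adding the polynomials and combining like terms:
(12*l^3 - 34*l^2 + 24 + l*(-13) + l^5 + 10*l^4) + (l*(-4) - 3 + 5*l^2)
= 10*l^4 + l^2*(-29) + 21 + l^5-17*l + 12*l^3
D) 10*l^4 + l^2*(-29) + 21 + l^5-17*l + 12*l^3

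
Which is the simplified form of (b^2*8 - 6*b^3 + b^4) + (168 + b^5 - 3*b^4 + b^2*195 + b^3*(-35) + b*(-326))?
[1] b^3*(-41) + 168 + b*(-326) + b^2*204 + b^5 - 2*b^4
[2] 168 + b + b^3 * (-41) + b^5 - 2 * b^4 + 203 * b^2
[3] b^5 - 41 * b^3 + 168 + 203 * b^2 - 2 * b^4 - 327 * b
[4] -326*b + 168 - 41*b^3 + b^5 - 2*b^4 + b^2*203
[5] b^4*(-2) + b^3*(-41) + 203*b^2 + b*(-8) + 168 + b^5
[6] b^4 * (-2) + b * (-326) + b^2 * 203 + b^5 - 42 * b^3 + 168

Adding the polynomials and combining like terms:
(b^2*8 - 6*b^3 + b^4) + (168 + b^5 - 3*b^4 + b^2*195 + b^3*(-35) + b*(-326))
= -326*b + 168 - 41*b^3 + b^5 - 2*b^4 + b^2*203
4) -326*b + 168 - 41*b^3 + b^5 - 2*b^4 + b^2*203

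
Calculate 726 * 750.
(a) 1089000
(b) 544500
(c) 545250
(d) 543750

726 * 750 = 544500
b) 544500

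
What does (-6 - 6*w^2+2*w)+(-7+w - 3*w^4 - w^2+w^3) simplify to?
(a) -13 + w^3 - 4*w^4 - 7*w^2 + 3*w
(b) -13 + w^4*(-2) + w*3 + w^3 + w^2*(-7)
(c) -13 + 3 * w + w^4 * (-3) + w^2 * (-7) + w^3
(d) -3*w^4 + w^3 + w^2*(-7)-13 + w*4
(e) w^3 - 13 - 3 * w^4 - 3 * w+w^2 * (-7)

Adding the polynomials and combining like terms:
(-6 - 6*w^2 + 2*w) + (-7 + w - 3*w^4 - w^2 + w^3)
= -13 + 3 * w + w^4 * (-3) + w^2 * (-7) + w^3
c) -13 + 3 * w + w^4 * (-3) + w^2 * (-7) + w^3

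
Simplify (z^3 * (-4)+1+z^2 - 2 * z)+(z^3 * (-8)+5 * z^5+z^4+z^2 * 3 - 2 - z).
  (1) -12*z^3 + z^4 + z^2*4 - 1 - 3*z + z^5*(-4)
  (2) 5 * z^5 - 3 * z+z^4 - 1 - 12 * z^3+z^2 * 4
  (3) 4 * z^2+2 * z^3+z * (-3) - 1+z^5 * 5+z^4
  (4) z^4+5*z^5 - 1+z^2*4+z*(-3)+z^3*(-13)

Adding the polynomials and combining like terms:
(z^3*(-4) + 1 + z^2 - 2*z) + (z^3*(-8) + 5*z^5 + z^4 + z^2*3 - 2 - z)
= 5 * z^5 - 3 * z+z^4 - 1 - 12 * z^3+z^2 * 4
2) 5 * z^5 - 3 * z+z^4 - 1 - 12 * z^3+z^2 * 4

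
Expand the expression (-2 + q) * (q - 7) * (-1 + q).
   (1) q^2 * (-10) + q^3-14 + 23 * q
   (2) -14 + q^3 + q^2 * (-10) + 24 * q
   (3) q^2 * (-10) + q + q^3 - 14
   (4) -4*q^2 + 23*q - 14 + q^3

Expanding (-2 + q) * (q - 7) * (-1 + q):
= q^2 * (-10) + q^3-14 + 23 * q
1) q^2 * (-10) + q^3-14 + 23 * q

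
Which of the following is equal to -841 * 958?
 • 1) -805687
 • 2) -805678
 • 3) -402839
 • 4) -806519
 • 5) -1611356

-841 * 958 = -805678
2) -805678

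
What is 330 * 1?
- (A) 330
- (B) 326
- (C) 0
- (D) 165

330 * 1 = 330
A) 330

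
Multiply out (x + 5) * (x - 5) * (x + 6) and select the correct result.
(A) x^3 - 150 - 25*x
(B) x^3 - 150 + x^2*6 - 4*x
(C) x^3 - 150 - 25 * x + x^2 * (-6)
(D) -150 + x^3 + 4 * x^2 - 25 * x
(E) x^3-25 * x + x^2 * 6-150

Expanding (x + 5) * (x - 5) * (x + 6):
= x^3-25 * x + x^2 * 6-150
E) x^3-25 * x + x^2 * 6-150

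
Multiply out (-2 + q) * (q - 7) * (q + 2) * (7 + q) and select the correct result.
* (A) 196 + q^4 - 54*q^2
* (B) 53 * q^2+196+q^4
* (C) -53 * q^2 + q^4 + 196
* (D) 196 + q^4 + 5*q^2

Expanding (-2 + q) * (q - 7) * (q + 2) * (7 + q):
= -53 * q^2 + q^4 + 196
C) -53 * q^2 + q^4 + 196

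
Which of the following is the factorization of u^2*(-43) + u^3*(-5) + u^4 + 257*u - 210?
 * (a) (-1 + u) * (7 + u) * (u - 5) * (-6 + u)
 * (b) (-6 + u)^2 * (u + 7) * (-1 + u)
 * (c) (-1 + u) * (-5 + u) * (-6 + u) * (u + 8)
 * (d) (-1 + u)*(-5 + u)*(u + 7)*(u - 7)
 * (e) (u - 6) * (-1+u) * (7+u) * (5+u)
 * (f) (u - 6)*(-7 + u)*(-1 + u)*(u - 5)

We need to factor u^2*(-43) + u^3*(-5) + u^4 + 257*u - 210.
The factored form is (-1 + u) * (7 + u) * (u - 5) * (-6 + u).
a) (-1 + u) * (7 + u) * (u - 5) * (-6 + u)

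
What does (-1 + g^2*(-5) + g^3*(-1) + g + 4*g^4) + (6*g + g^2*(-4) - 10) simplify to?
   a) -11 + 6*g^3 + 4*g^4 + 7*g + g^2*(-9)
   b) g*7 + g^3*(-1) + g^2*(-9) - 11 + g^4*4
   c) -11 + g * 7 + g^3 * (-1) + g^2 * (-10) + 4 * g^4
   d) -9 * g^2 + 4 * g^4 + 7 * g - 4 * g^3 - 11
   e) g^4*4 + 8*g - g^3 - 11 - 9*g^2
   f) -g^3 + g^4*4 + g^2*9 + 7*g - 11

Adding the polynomials and combining like terms:
(-1 + g^2*(-5) + g^3*(-1) + g + 4*g^4) + (6*g + g^2*(-4) - 10)
= g*7 + g^3*(-1) + g^2*(-9) - 11 + g^4*4
b) g*7 + g^3*(-1) + g^2*(-9) - 11 + g^4*4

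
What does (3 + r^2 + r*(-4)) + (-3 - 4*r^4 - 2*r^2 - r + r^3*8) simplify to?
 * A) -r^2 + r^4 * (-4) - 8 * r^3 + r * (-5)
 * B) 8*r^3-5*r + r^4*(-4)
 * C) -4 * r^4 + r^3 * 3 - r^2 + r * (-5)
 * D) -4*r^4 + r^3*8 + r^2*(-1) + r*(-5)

Adding the polynomials and combining like terms:
(3 + r^2 + r*(-4)) + (-3 - 4*r^4 - 2*r^2 - r + r^3*8)
= -4*r^4 + r^3*8 + r^2*(-1) + r*(-5)
D) -4*r^4 + r^3*8 + r^2*(-1) + r*(-5)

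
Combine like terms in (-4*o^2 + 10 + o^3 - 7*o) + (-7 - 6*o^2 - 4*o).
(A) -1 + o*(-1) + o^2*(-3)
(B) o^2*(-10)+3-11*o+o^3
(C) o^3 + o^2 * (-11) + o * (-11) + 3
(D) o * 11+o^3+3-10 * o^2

Adding the polynomials and combining like terms:
(-4*o^2 + 10 + o^3 - 7*o) + (-7 - 6*o^2 - 4*o)
= o^2*(-10)+3-11*o+o^3
B) o^2*(-10)+3-11*o+o^3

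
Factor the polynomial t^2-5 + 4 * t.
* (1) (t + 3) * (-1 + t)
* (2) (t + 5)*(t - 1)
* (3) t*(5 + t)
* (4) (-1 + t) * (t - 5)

We need to factor t^2-5 + 4 * t.
The factored form is (t + 5)*(t - 1).
2) (t + 5)*(t - 1)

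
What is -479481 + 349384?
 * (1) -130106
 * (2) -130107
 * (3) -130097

-479481 + 349384 = -130097
3) -130097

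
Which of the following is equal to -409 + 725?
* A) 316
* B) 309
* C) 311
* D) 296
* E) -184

-409 + 725 = 316
A) 316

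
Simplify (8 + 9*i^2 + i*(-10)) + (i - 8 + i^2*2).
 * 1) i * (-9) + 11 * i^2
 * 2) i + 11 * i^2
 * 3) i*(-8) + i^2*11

Adding the polynomials and combining like terms:
(8 + 9*i^2 + i*(-10)) + (i - 8 + i^2*2)
= i * (-9) + 11 * i^2
1) i * (-9) + 11 * i^2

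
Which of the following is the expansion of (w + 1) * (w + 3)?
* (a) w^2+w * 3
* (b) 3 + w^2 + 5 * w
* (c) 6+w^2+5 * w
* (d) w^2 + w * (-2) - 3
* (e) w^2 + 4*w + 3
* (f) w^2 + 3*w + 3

Expanding (w + 1) * (w + 3):
= w^2 + 4*w + 3
e) w^2 + 4*w + 3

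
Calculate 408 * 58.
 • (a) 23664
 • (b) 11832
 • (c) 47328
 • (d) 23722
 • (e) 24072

408 * 58 = 23664
a) 23664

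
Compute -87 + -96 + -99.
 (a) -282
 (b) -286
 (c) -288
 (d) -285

First: -87 + -96 = -183
Then: -183 + -99 = -282
a) -282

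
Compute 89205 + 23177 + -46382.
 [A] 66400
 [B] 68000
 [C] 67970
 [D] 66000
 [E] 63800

First: 89205 + 23177 = 112382
Then: 112382 + -46382 = 66000
D) 66000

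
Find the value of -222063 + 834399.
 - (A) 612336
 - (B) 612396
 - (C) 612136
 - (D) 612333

-222063 + 834399 = 612336
A) 612336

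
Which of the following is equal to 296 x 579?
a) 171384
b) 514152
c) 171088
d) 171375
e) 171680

296 * 579 = 171384
a) 171384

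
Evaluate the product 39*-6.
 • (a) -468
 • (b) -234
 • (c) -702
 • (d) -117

39 * -6 = -234
b) -234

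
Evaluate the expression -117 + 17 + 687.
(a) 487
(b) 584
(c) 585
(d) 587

First: -117 + 17 = -100
Then: -100 + 687 = 587
d) 587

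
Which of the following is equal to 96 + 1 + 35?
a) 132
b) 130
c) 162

First: 96 + 1 = 97
Then: 97 + 35 = 132
a) 132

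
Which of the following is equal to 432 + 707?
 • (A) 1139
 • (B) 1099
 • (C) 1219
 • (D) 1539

432 + 707 = 1139
A) 1139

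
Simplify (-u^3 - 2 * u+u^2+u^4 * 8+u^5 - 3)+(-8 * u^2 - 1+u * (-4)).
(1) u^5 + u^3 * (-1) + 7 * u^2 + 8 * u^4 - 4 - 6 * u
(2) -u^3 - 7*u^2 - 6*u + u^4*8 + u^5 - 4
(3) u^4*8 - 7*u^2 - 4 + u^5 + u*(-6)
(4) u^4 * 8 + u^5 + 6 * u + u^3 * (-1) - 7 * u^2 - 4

Adding the polynomials and combining like terms:
(-u^3 - 2*u + u^2 + u^4*8 + u^5 - 3) + (-8*u^2 - 1 + u*(-4))
= -u^3 - 7*u^2 - 6*u + u^4*8 + u^5 - 4
2) -u^3 - 7*u^2 - 6*u + u^4*8 + u^5 - 4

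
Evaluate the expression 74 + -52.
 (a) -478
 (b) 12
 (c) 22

74 + -52 = 22
c) 22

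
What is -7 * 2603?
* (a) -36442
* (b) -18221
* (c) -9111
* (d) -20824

-7 * 2603 = -18221
b) -18221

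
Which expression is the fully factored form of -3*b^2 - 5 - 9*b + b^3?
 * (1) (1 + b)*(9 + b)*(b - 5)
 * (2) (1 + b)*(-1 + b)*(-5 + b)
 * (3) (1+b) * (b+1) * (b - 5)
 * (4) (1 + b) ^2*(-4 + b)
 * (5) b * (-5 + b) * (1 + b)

We need to factor -3*b^2 - 5 - 9*b + b^3.
The factored form is (1+b) * (b+1) * (b - 5).
3) (1+b) * (b+1) * (b - 5)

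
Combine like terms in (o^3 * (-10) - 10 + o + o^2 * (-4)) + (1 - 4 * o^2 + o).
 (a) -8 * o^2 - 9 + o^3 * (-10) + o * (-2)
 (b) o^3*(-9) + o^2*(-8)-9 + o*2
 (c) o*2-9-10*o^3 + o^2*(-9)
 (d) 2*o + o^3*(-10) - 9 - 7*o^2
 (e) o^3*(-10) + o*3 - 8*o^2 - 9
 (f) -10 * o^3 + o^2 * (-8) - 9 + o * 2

Adding the polynomials and combining like terms:
(o^3*(-10) - 10 + o + o^2*(-4)) + (1 - 4*o^2 + o)
= -10 * o^3 + o^2 * (-8) - 9 + o * 2
f) -10 * o^3 + o^2 * (-8) - 9 + o * 2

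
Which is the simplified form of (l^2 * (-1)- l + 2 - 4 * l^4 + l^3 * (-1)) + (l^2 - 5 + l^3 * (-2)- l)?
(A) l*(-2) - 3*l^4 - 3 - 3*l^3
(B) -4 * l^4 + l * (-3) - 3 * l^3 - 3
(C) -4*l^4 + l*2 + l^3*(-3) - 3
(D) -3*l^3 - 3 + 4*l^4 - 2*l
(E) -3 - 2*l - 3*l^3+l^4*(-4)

Adding the polynomials and combining like terms:
(l^2*(-1) - l + 2 - 4*l^4 + l^3*(-1)) + (l^2 - 5 + l^3*(-2) - l)
= -3 - 2*l - 3*l^3+l^4*(-4)
E) -3 - 2*l - 3*l^3+l^4*(-4)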